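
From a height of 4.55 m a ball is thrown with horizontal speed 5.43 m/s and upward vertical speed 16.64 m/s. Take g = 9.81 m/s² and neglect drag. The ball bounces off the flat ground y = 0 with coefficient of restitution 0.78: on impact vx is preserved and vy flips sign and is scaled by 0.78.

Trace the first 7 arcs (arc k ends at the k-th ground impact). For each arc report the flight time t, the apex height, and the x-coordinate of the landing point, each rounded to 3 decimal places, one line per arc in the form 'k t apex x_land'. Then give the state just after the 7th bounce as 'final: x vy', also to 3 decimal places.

Arc 1: start y=4.550, vy=16.640 → t=3.647, apex=18.663, x_land=19.802, impact vy=-19.135
  bounce: vy ← 0.78·19.135 = 14.926
Arc 2: start y=0.000, vy=14.926 → t=3.043, apex=11.354, x_land=36.325, impact vy=-14.926
  bounce: vy ← 0.78·14.926 = 11.642
Arc 3: start y=0.000, vy=11.642 → t=2.373, apex=6.908, x_land=49.213, impact vy=-11.642
  bounce: vy ← 0.78·11.642 = 9.081
Arc 4: start y=0.000, vy=9.081 → t=1.851, apex=4.203, x_land=59.266, impact vy=-9.081
  bounce: vy ← 0.78·9.081 = 7.083
Arc 5: start y=0.000, vy=7.083 → t=1.444, apex=2.557, x_land=67.107, impact vy=-7.083
  bounce: vy ← 0.78·7.083 = 5.525
Arc 6: start y=0.000, vy=5.525 → t=1.126, apex=1.556, x_land=73.223, impact vy=-5.525
  bounce: vy ← 0.78·5.525 = 4.309
Arc 7: start y=0.000, vy=4.309 → t=0.879, apex=0.946, x_land=77.994, impact vy=-4.309
  bounce: vy ← 0.78·4.309 = 3.361

1 3.647 18.663 19.802
2 3.043 11.354 36.325
3 2.373 6.908 49.213
4 1.851 4.203 59.266
5 1.444 2.557 67.107
6 1.126 1.556 73.223
7 0.879 0.946 77.994
final: 77.994 3.361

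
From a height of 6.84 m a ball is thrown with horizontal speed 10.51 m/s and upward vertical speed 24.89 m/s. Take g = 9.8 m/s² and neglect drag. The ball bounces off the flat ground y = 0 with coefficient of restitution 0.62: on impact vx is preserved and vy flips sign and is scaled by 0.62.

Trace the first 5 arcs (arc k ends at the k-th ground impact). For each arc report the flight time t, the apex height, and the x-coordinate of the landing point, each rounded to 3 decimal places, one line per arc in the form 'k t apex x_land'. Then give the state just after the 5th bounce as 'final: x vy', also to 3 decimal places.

1 5.341 38.448 56.133
2 3.473 14.779 92.639
3 2.154 5.681 115.273
4 1.335 2.184 129.306
5 0.828 0.839 138.006
final: 138.006 2.515

Arc 1: start y=6.840, vy=24.890 → t=5.341, apex=38.448, x_land=56.133, impact vy=-27.451
  bounce: vy ← 0.62·27.451 = 17.020
Arc 2: start y=0.000, vy=17.020 → t=3.473, apex=14.779, x_land=92.639, impact vy=-17.020
  bounce: vy ← 0.62·17.020 = 10.552
Arc 3: start y=0.000, vy=10.552 → t=2.154, apex=5.681, x_land=115.273, impact vy=-10.552
  bounce: vy ← 0.62·10.552 = 6.542
Arc 4: start y=0.000, vy=6.542 → t=1.335, apex=2.184, x_land=129.306, impact vy=-6.542
  bounce: vy ← 0.62·6.542 = 4.056
Arc 5: start y=0.000, vy=4.056 → t=0.828, apex=0.839, x_land=138.006, impact vy=-4.056
  bounce: vy ← 0.62·4.056 = 2.515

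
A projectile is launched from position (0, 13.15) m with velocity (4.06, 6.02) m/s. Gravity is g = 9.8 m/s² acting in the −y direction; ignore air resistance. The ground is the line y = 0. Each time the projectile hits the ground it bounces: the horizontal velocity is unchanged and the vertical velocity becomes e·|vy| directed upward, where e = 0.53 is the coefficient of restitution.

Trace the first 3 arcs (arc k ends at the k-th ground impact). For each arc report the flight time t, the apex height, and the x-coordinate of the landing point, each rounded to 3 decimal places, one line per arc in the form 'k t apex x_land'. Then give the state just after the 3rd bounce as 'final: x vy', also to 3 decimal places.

1 2.364 14.999 9.597
2 1.855 4.213 17.127
3 0.983 1.183 21.117
final: 21.117 2.553

Arc 1: start y=13.150, vy=6.020 → t=2.364, apex=14.999, x_land=9.597, impact vy=-17.146
  bounce: vy ← 0.53·17.146 = 9.087
Arc 2: start y=0.000, vy=9.087 → t=1.855, apex=4.213, x_land=17.127, impact vy=-9.087
  bounce: vy ← 0.53·9.087 = 4.816
Arc 3: start y=0.000, vy=4.816 → t=0.983, apex=1.183, x_land=21.117, impact vy=-4.816
  bounce: vy ← 0.53·4.816 = 2.553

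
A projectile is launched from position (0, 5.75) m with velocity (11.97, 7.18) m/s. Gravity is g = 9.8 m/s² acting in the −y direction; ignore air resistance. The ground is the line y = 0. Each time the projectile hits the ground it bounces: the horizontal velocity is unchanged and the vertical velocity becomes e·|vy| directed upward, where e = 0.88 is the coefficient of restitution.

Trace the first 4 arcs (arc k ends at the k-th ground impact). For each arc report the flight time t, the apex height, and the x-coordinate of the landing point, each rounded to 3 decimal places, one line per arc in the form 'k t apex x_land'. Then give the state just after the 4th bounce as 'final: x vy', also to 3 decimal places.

1 2.040 8.380 24.424
2 2.302 6.490 51.975
3 2.025 5.026 76.220
4 1.782 3.892 97.555
final: 97.555 7.686

Arc 1: start y=5.750, vy=7.180 → t=2.040, apex=8.380, x_land=24.424, impact vy=-12.816
  bounce: vy ← 0.88·12.816 = 11.278
Arc 2: start y=0.000, vy=11.278 → t=2.302, apex=6.490, x_land=51.975, impact vy=-11.278
  bounce: vy ← 0.88·11.278 = 9.925
Arc 3: start y=0.000, vy=9.925 → t=2.025, apex=5.026, x_land=76.220, impact vy=-9.925
  bounce: vy ← 0.88·9.925 = 8.734
Arc 4: start y=0.000, vy=8.734 → t=1.782, apex=3.892, x_land=97.555, impact vy=-8.734
  bounce: vy ← 0.88·8.734 = 7.686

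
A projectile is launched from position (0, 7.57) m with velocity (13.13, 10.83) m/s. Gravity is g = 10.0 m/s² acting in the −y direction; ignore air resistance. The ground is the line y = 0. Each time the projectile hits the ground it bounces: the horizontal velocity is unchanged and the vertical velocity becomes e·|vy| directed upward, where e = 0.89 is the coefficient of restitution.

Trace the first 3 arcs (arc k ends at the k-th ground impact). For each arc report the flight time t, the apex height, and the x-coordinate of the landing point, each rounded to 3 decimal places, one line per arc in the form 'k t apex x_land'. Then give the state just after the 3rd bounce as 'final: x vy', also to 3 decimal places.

1 2.722 13.434 35.742
2 2.918 10.641 74.052
3 2.597 8.429 108.148
final: 108.148 11.556

Arc 1: start y=7.570, vy=10.830 → t=2.722, apex=13.434, x_land=35.742, impact vy=-16.392
  bounce: vy ← 0.89·16.392 = 14.589
Arc 2: start y=0.000, vy=14.589 → t=2.918, apex=10.641, x_land=74.052, impact vy=-14.589
  bounce: vy ← 0.89·14.589 = 12.984
Arc 3: start y=0.000, vy=12.984 → t=2.597, apex=8.429, x_land=108.148, impact vy=-12.984
  bounce: vy ← 0.89·12.984 = 11.556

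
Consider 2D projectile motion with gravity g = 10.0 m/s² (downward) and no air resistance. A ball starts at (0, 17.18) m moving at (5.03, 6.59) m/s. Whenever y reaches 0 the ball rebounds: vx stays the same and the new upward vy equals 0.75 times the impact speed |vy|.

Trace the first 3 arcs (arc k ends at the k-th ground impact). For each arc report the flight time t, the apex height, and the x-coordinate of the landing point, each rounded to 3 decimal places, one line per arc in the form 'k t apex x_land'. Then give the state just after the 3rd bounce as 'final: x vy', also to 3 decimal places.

Arc 1: start y=17.180, vy=6.590 → t=2.626, apex=19.351, x_land=13.210, impact vy=-19.673
  bounce: vy ← 0.75·19.673 = 14.755
Arc 2: start y=0.000, vy=14.755 → t=2.951, apex=10.885, x_land=28.054, impact vy=-14.755
  bounce: vy ← 0.75·14.755 = 11.066
Arc 3: start y=0.000, vy=11.066 → t=2.213, apex=6.123, x_land=39.186, impact vy=-11.066
  bounce: vy ← 0.75·11.066 = 8.300

1 2.626 19.351 13.210
2 2.951 10.885 28.054
3 2.213 6.123 39.186
final: 39.186 8.300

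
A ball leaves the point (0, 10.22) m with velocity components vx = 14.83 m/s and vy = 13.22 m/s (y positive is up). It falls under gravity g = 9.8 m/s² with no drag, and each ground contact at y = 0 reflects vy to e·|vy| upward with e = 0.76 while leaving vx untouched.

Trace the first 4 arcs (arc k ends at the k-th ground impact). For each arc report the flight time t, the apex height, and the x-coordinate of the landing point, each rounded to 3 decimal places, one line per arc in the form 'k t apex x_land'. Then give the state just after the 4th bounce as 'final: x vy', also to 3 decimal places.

1 3.325 19.137 49.313
2 3.004 11.053 93.860
3 2.283 6.384 127.716
4 1.735 3.688 153.446
final: 153.446 6.461

Arc 1: start y=10.220, vy=13.220 → t=3.325, apex=19.137, x_land=49.313, impact vy=-19.367
  bounce: vy ← 0.76·19.367 = 14.719
Arc 2: start y=0.000, vy=14.719 → t=3.004, apex=11.053, x_land=93.860, impact vy=-14.719
  bounce: vy ← 0.76·14.719 = 11.186
Arc 3: start y=0.000, vy=11.186 → t=2.283, apex=6.384, x_land=127.716, impact vy=-11.186
  bounce: vy ← 0.76·11.186 = 8.502
Arc 4: start y=0.000, vy=8.502 → t=1.735, apex=3.688, x_land=153.446, impact vy=-8.502
  bounce: vy ← 0.76·8.502 = 6.461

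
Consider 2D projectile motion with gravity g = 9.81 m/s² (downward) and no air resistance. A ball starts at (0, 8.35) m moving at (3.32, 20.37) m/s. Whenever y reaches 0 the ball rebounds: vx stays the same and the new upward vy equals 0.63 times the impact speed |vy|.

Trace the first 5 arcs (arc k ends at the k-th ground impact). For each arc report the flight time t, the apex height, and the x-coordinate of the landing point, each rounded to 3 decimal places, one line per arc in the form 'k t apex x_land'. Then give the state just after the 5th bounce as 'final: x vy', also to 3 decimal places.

Arc 1: start y=8.350, vy=20.370 → t=4.529, apex=29.499, x_land=15.036, impact vy=-24.058
  bounce: vy ← 0.63·24.058 = 15.156
Arc 2: start y=0.000, vy=15.156 → t=3.090, apex=11.708, x_land=25.294, impact vy=-15.156
  bounce: vy ← 0.63·15.156 = 9.548
Arc 3: start y=0.000, vy=9.548 → t=1.947, apex=4.647, x_land=31.757, impact vy=-9.548
  bounce: vy ← 0.63·9.548 = 6.016
Arc 4: start y=0.000, vy=6.016 → t=1.226, apex=1.844, x_land=35.829, impact vy=-6.016
  bounce: vy ← 0.63·6.016 = 3.790
Arc 5: start y=0.000, vy=3.790 → t=0.773, apex=0.732, x_land=38.394, impact vy=-3.790
  bounce: vy ← 0.63·3.790 = 2.388

1 4.529 29.499 15.036
2 3.090 11.708 25.294
3 1.947 4.647 31.757
4 1.226 1.844 35.829
5 0.773 0.732 38.394
final: 38.394 2.388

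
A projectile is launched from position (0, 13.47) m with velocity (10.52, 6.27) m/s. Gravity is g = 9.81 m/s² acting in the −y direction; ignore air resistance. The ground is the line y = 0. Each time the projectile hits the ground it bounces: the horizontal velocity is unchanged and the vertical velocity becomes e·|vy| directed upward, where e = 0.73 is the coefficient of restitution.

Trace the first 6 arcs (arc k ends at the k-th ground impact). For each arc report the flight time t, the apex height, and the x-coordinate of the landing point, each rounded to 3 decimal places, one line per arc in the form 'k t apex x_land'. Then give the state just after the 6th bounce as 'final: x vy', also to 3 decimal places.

Arc 1: start y=13.470, vy=6.270 → t=2.415, apex=15.474, x_land=25.409, impact vy=-17.424
  bounce: vy ← 0.73·17.424 = 12.719
Arc 2: start y=0.000, vy=12.719 → t=2.593, apex=8.246, x_land=52.689, impact vy=-12.719
  bounce: vy ← 0.73·12.719 = 9.285
Arc 3: start y=0.000, vy=9.285 → t=1.893, apex=4.394, x_land=72.603, impact vy=-9.285
  bounce: vy ← 0.73·9.285 = 6.778
Arc 4: start y=0.000, vy=6.778 → t=1.382, apex=2.342, x_land=87.141, impact vy=-6.778
  bounce: vy ← 0.73·6.778 = 4.948
Arc 5: start y=0.000, vy=4.948 → t=1.009, apex=1.248, x_land=97.753, impact vy=-4.948
  bounce: vy ← 0.73·4.948 = 3.612
Arc 6: start y=0.000, vy=3.612 → t=0.736, apex=0.665, x_land=105.501, impact vy=-3.612
  bounce: vy ← 0.73·3.612 = 2.637

1 2.415 15.474 25.409
2 2.593 8.246 52.689
3 1.893 4.394 72.603
4 1.382 2.342 87.141
5 1.009 1.248 97.753
6 0.736 0.665 105.501
final: 105.501 2.637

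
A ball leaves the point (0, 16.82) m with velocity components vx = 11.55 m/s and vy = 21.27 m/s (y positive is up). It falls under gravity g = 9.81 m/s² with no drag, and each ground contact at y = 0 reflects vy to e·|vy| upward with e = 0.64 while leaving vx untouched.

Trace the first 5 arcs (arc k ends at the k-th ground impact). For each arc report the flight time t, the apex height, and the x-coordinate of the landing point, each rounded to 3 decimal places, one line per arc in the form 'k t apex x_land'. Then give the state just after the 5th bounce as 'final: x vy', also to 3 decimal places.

1 5.020 39.879 57.976
2 3.650 16.334 100.130
3 2.336 6.691 127.109
4 1.495 2.740 144.376
5 0.957 1.122 155.426
final: 155.426 3.003

Arc 1: start y=16.820, vy=21.270 → t=5.020, apex=39.879, x_land=57.976, impact vy=-27.972
  bounce: vy ← 0.64·27.972 = 17.902
Arc 2: start y=0.000, vy=17.902 → t=3.650, apex=16.334, x_land=100.130, impact vy=-17.902
  bounce: vy ← 0.64·17.902 = 11.457
Arc 3: start y=0.000, vy=11.457 → t=2.336, apex=6.691, x_land=127.109, impact vy=-11.457
  bounce: vy ← 0.64·11.457 = 7.333
Arc 4: start y=0.000, vy=7.333 → t=1.495, apex=2.740, x_land=144.376, impact vy=-7.333
  bounce: vy ← 0.64·7.333 = 4.693
Arc 5: start y=0.000, vy=4.693 → t=0.957, apex=1.122, x_land=155.426, impact vy=-4.693
  bounce: vy ← 0.64·4.693 = 3.003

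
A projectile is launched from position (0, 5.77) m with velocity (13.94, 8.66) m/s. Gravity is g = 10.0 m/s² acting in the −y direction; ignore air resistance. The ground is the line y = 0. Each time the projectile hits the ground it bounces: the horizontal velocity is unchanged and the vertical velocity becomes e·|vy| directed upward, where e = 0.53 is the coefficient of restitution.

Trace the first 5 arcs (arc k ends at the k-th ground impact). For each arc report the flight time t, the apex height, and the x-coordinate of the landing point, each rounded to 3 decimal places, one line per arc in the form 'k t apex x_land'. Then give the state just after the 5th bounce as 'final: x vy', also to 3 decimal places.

1 2.246 9.520 31.307
2 1.463 2.674 51.696
3 0.775 0.751 62.502
4 0.411 0.211 68.230
5 0.218 0.059 71.265
final: 71.265 0.577

Arc 1: start y=5.770, vy=8.660 → t=2.246, apex=9.520, x_land=31.307, impact vy=-13.798
  bounce: vy ← 0.53·13.798 = 7.313
Arc 2: start y=0.000, vy=7.313 → t=1.463, apex=2.674, x_land=51.696, impact vy=-7.313
  bounce: vy ← 0.53·7.313 = 3.876
Arc 3: start y=0.000, vy=3.876 → t=0.775, apex=0.751, x_land=62.502, impact vy=-3.876
  bounce: vy ← 0.53·3.876 = 2.054
Arc 4: start y=0.000, vy=2.054 → t=0.411, apex=0.211, x_land=68.230, impact vy=-2.054
  bounce: vy ← 0.53·2.054 = 1.089
Arc 5: start y=0.000, vy=1.089 → t=0.218, apex=0.059, x_land=71.265, impact vy=-1.089
  bounce: vy ← 0.53·1.089 = 0.577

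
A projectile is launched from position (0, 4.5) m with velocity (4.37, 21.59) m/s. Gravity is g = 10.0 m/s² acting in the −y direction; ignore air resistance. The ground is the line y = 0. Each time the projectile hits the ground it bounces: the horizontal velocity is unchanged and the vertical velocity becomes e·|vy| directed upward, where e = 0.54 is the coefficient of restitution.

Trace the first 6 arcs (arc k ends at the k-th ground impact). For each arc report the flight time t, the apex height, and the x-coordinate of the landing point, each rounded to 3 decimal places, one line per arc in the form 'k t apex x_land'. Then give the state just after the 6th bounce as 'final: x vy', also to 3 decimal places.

1 4.517 27.806 19.740
2 2.547 8.108 30.870
3 1.375 2.364 36.880
4 0.743 0.689 40.126
5 0.401 0.201 41.878
6 0.217 0.059 42.825
final: 42.825 0.585

Arc 1: start y=4.500, vy=21.590 → t=4.517, apex=27.806, x_land=19.740, impact vy=-23.582
  bounce: vy ← 0.54·23.582 = 12.734
Arc 2: start y=0.000, vy=12.734 → t=2.547, apex=8.108, x_land=30.870, impact vy=-12.734
  bounce: vy ← 0.54·12.734 = 6.877
Arc 3: start y=0.000, vy=6.877 → t=1.375, apex=2.364, x_land=36.880, impact vy=-6.877
  bounce: vy ← 0.54·6.877 = 3.713
Arc 4: start y=0.000, vy=3.713 → t=0.743, apex=0.689, x_land=40.126, impact vy=-3.713
  bounce: vy ← 0.54·3.713 = 2.005
Arc 5: start y=0.000, vy=2.005 → t=0.401, apex=0.201, x_land=41.878, impact vy=-2.005
  bounce: vy ← 0.54·2.005 = 1.083
Arc 6: start y=0.000, vy=1.083 → t=0.217, apex=0.059, x_land=42.825, impact vy=-1.083
  bounce: vy ← 0.54·1.083 = 0.585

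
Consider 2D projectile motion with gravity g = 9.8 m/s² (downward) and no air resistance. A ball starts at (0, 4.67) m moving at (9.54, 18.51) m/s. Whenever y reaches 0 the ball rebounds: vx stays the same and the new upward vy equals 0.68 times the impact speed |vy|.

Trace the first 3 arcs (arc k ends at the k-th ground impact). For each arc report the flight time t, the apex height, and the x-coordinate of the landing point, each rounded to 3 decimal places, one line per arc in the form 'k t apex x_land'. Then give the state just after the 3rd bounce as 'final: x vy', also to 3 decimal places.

1 4.015 22.151 38.302
2 2.892 10.242 65.888
3 1.966 4.736 84.646
final: 84.646 6.552

Arc 1: start y=4.670, vy=18.510 → t=4.015, apex=22.151, x_land=38.302, impact vy=-20.836
  bounce: vy ← 0.68·20.836 = 14.169
Arc 2: start y=0.000, vy=14.169 → t=2.892, apex=10.242, x_land=65.888, impact vy=-14.169
  bounce: vy ← 0.68·14.169 = 9.635
Arc 3: start y=0.000, vy=9.635 → t=1.966, apex=4.736, x_land=84.646, impact vy=-9.635
  bounce: vy ← 0.68·9.635 = 6.552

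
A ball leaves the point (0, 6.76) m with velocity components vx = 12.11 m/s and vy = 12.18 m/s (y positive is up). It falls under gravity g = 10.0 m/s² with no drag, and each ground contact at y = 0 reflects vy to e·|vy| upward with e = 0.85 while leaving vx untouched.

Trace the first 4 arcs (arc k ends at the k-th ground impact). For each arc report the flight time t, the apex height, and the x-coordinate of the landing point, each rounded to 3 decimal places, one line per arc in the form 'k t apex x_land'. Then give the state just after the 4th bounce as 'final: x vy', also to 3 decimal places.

1 2.902 14.178 35.142
2 2.863 10.243 69.809
3 2.433 7.401 99.275
4 2.068 5.347 124.322
final: 124.322 8.790

Arc 1: start y=6.760, vy=12.180 → t=2.902, apex=14.178, x_land=35.142, impact vy=-16.839
  bounce: vy ← 0.85·16.839 = 14.313
Arc 2: start y=0.000, vy=14.313 → t=2.863, apex=10.243, x_land=69.809, impact vy=-14.313
  bounce: vy ← 0.85·14.313 = 12.166
Arc 3: start y=0.000, vy=12.166 → t=2.433, apex=7.401, x_land=99.275, impact vy=-12.166
  bounce: vy ← 0.85·12.166 = 10.341
Arc 4: start y=0.000, vy=10.341 → t=2.068, apex=5.347, x_land=124.322, impact vy=-10.341
  bounce: vy ← 0.85·10.341 = 8.790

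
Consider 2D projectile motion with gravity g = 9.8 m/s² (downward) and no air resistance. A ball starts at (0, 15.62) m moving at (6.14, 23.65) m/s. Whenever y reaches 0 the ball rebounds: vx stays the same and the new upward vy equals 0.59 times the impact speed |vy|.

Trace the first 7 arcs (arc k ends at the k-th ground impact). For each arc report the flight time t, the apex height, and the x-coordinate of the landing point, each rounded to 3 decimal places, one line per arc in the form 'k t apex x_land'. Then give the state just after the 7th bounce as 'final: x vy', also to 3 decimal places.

Arc 1: start y=15.620, vy=23.650 → t=5.415, apex=44.157, x_land=33.249, impact vy=-29.419
  bounce: vy ← 0.59·29.419 = 17.357
Arc 2: start y=0.000, vy=17.357 → t=3.542, apex=15.371, x_land=54.999, impact vy=-17.357
  bounce: vy ← 0.59·17.357 = 10.241
Arc 3: start y=0.000, vy=10.241 → t=2.090, apex=5.351, x_land=67.831, impact vy=-10.241
  bounce: vy ← 0.59·10.241 = 6.042
Arc 4: start y=0.000, vy=6.042 → t=1.233, apex=1.863, x_land=75.402, impact vy=-6.042
  bounce: vy ← 0.59·6.042 = 3.565
Arc 5: start y=0.000, vy=3.565 → t=0.728, apex=0.648, x_land=79.869, impact vy=-3.565
  bounce: vy ← 0.59·3.565 = 2.103
Arc 6: start y=0.000, vy=2.103 → t=0.429, apex=0.226, x_land=82.505, impact vy=-2.103
  bounce: vy ← 0.59·2.103 = 1.241
Arc 7: start y=0.000, vy=1.241 → t=0.253, apex=0.079, x_land=84.060, impact vy=-1.241
  bounce: vy ← 0.59·1.241 = 0.732

1 5.415 44.157 33.249
2 3.542 15.371 54.999
3 2.090 5.351 67.831
4 1.233 1.863 75.402
5 0.728 0.648 79.869
6 0.429 0.226 82.505
7 0.253 0.079 84.060
final: 84.060 0.732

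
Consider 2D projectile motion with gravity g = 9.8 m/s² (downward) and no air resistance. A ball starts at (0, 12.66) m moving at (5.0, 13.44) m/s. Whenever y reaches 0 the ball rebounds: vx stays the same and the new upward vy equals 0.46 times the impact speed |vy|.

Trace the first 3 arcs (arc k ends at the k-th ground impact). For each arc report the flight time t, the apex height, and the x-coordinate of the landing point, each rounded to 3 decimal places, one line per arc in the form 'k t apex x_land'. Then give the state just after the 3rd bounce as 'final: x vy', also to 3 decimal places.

Arc 1: start y=12.660, vy=13.440 → t=3.484, apex=21.876, x_land=17.422, impact vy=-20.707
  bounce: vy ← 0.46·20.707 = 9.525
Arc 2: start y=0.000, vy=9.525 → t=1.944, apex=4.629, x_land=27.141, impact vy=-9.525
  bounce: vy ← 0.46·9.525 = 4.382
Arc 3: start y=0.000, vy=4.382 → t=0.894, apex=0.979, x_land=31.612, impact vy=-4.382
  bounce: vy ← 0.46·4.382 = 2.016

1 3.484 21.876 17.422
2 1.944 4.629 27.141
3 0.894 0.979 31.612
final: 31.612 2.016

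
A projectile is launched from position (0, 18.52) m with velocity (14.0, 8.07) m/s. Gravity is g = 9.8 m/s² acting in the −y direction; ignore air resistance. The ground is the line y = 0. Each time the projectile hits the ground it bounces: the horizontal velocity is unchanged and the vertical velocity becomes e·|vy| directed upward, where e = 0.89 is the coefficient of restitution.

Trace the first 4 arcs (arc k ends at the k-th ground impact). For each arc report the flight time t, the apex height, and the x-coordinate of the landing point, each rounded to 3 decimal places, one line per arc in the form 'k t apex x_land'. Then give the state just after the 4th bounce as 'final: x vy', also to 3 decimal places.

Arc 1: start y=18.520, vy=8.070 → t=2.935, apex=21.843, x_land=41.087, impact vy=-20.691
  bounce: vy ← 0.89·20.691 = 18.415
Arc 2: start y=0.000, vy=18.415 → t=3.758, apex=17.302, x_land=93.701, impact vy=-18.415
  bounce: vy ← 0.89·18.415 = 16.389
Arc 3: start y=0.000, vy=16.389 → t=3.345, apex=13.705, x_land=140.528, impact vy=-16.389
  bounce: vy ← 0.89·16.389 = 14.587
Arc 4: start y=0.000, vy=14.587 → t=2.977, apex=10.855, x_land=182.204, impact vy=-14.587
  bounce: vy ← 0.89·14.587 = 12.982

1 2.935 21.843 41.087
2 3.758 17.302 93.701
3 3.345 13.705 140.528
4 2.977 10.855 182.204
final: 182.204 12.982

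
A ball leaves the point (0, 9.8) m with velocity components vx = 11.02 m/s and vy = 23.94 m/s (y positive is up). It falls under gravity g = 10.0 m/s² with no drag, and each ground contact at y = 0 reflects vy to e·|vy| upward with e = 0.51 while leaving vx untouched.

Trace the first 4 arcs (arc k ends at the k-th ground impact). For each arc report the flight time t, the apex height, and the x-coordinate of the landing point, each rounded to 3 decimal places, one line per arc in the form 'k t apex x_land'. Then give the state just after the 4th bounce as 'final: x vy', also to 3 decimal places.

Arc 1: start y=9.800, vy=23.940 → t=5.167, apex=38.456, x_land=56.944, impact vy=-27.733
  bounce: vy ← 0.51·27.733 = 14.144
Arc 2: start y=0.000, vy=14.144 → t=2.829, apex=10.002, x_land=88.117, impact vy=-14.144
  bounce: vy ← 0.51·14.144 = 7.213
Arc 3: start y=0.000, vy=7.213 → t=1.443, apex=2.602, x_land=104.015, impact vy=-7.213
  bounce: vy ← 0.51·7.213 = 3.679
Arc 4: start y=0.000, vy=3.679 → t=0.736, apex=0.677, x_land=112.123, impact vy=-3.679
  bounce: vy ← 0.51·3.679 = 1.876

1 5.167 38.456 56.944
2 2.829 10.002 88.117
3 1.443 2.602 104.015
4 0.736 0.677 112.123
final: 112.123 1.876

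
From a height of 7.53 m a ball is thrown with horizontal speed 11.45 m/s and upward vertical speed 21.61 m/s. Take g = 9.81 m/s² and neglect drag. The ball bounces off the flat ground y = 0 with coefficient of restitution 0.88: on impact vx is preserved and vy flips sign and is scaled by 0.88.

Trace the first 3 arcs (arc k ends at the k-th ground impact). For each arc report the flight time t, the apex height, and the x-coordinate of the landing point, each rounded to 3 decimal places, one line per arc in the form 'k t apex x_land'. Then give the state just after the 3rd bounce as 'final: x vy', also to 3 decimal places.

Arc 1: start y=7.530, vy=21.610 → t=4.730, apex=31.332, x_land=54.161, impact vy=-24.794
  bounce: vy ← 0.88·24.794 = 21.819
Arc 2: start y=0.000, vy=21.819 → t=4.448, apex=24.263, x_land=105.093, impact vy=-21.819
  bounce: vy ← 0.88·21.819 = 19.200
Arc 3: start y=0.000, vy=19.200 → t=3.914, apex=18.790, x_land=149.914, impact vy=-19.200
  bounce: vy ← 0.88·19.200 = 16.896

1 4.730 31.332 54.161
2 4.448 24.263 105.093
3 3.914 18.790 149.914
final: 149.914 16.896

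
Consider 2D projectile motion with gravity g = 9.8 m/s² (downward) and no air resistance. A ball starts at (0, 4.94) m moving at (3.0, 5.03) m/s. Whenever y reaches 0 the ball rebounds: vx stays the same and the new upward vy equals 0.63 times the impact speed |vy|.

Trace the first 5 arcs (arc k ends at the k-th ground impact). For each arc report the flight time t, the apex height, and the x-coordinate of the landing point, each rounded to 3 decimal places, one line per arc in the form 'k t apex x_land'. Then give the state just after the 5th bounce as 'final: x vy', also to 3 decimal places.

Arc 1: start y=4.940, vy=5.030 → t=1.641, apex=6.231, x_land=4.923, impact vy=-11.051
  bounce: vy ← 0.63·11.051 = 6.962
Arc 2: start y=0.000, vy=6.962 → t=1.421, apex=2.473, x_land=9.185, impact vy=-6.962
  bounce: vy ← 0.63·6.962 = 4.386
Arc 3: start y=0.000, vy=4.386 → t=0.895, apex=0.982, x_land=11.871, impact vy=-4.386
  bounce: vy ← 0.63·4.386 = 2.763
Arc 4: start y=0.000, vy=2.763 → t=0.564, apex=0.390, x_land=13.562, impact vy=-2.763
  bounce: vy ← 0.63·2.763 = 1.741
Arc 5: start y=0.000, vy=1.741 → t=0.355, apex=0.155, x_land=14.628, impact vy=-1.741
  bounce: vy ← 0.63·1.741 = 1.097

1 1.641 6.231 4.923
2 1.421 2.473 9.185
3 0.895 0.982 11.871
4 0.564 0.390 13.562
5 0.355 0.155 14.628
final: 14.628 1.097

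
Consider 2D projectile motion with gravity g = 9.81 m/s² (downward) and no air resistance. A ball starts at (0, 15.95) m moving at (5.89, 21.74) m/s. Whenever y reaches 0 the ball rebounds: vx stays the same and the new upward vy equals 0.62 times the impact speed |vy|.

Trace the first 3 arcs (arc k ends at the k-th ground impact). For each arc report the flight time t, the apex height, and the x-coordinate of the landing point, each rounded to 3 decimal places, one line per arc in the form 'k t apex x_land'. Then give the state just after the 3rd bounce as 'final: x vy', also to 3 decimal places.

Arc 1: start y=15.950, vy=21.740 → t=5.073, apex=40.039, x_land=29.881, impact vy=-28.028
  bounce: vy ← 0.62·28.028 = 17.377
Arc 2: start y=0.000, vy=17.377 → t=3.543, apex=15.391, x_land=50.748, impact vy=-17.377
  bounce: vy ← 0.62·17.377 = 10.774
Arc 3: start y=0.000, vy=10.774 → t=2.197, apex=5.916, x_land=63.686, impact vy=-10.774
  bounce: vy ← 0.62·10.774 = 6.680

1 5.073 40.039 29.881
2 3.543 15.391 50.748
3 2.197 5.916 63.686
final: 63.686 6.680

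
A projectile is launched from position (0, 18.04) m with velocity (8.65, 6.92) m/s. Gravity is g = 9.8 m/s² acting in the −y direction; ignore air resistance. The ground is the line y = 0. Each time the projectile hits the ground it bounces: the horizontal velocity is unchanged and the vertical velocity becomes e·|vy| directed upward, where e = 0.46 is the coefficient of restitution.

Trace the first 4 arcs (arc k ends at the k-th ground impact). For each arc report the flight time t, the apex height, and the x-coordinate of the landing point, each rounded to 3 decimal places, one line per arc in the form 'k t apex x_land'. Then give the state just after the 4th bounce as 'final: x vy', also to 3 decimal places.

1 2.751 20.483 23.793
2 1.881 4.334 40.064
3 0.865 0.917 47.549
4 0.398 0.194 50.991
final: 50.991 0.897

Arc 1: start y=18.040, vy=6.920 → t=2.751, apex=20.483, x_land=23.793, impact vy=-20.037
  bounce: vy ← 0.46·20.037 = 9.217
Arc 2: start y=0.000, vy=9.217 → t=1.881, apex=4.334, x_land=40.064, impact vy=-9.217
  bounce: vy ← 0.46·9.217 = 4.240
Arc 3: start y=0.000, vy=4.240 → t=0.865, apex=0.917, x_land=47.549, impact vy=-4.240
  bounce: vy ← 0.46·4.240 = 1.950
Arc 4: start y=0.000, vy=1.950 → t=0.398, apex=0.194, x_land=50.991, impact vy=-1.950
  bounce: vy ← 0.46·1.950 = 0.897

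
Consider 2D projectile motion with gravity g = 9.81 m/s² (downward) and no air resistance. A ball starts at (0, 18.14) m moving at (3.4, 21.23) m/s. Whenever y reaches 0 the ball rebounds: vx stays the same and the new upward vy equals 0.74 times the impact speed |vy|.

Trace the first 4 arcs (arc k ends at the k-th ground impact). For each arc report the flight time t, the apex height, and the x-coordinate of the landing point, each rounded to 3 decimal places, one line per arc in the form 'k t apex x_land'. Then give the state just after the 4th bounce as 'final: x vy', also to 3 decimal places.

1 5.059 41.112 17.201
2 4.285 22.513 31.770
3 3.171 12.328 42.550
4 2.346 6.751 50.528
final: 50.528 8.517

Arc 1: start y=18.140, vy=21.230 → t=5.059, apex=41.112, x_land=17.201, impact vy=-28.401
  bounce: vy ← 0.74·28.401 = 21.017
Arc 2: start y=0.000, vy=21.017 → t=4.285, apex=22.513, x_land=31.770, impact vy=-21.017
  bounce: vy ← 0.74·21.017 = 15.552
Arc 3: start y=0.000, vy=15.552 → t=3.171, apex=12.328, x_land=42.550, impact vy=-15.552
  bounce: vy ← 0.74·15.552 = 11.509
Arc 4: start y=0.000, vy=11.509 → t=2.346, apex=6.751, x_land=50.528, impact vy=-11.509
  bounce: vy ← 0.74·11.509 = 8.517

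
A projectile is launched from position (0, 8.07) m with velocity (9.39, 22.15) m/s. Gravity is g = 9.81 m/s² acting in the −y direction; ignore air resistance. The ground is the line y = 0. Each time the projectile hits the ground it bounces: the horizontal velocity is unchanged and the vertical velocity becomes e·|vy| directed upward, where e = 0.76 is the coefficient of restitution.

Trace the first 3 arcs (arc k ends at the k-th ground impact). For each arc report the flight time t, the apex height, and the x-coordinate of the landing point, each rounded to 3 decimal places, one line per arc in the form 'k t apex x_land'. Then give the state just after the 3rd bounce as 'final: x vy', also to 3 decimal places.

Arc 1: start y=8.070, vy=22.150 → t=4.855, apex=33.076, x_land=45.586, impact vy=-25.475
  bounce: vy ← 0.76·25.475 = 19.361
Arc 2: start y=0.000, vy=19.361 → t=3.947, apex=19.105, x_land=82.649, impact vy=-19.361
  bounce: vy ← 0.76·19.361 = 14.714
Arc 3: start y=0.000, vy=14.714 → t=3.000, apex=11.035, x_land=110.818, impact vy=-14.714
  bounce: vy ← 0.76·14.714 = 11.183

1 4.855 33.076 45.586
2 3.947 19.105 82.649
3 3.000 11.035 110.818
final: 110.818 11.183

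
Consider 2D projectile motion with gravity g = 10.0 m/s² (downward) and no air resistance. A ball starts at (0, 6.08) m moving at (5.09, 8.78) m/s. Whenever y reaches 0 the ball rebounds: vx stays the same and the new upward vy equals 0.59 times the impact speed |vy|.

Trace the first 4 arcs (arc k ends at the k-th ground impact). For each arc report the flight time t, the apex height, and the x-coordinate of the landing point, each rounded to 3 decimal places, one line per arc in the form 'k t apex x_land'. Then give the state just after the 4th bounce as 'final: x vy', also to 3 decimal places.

Arc 1: start y=6.080, vy=8.780 → t=2.288, apex=9.934, x_land=11.644, impact vy=-14.096
  bounce: vy ← 0.59·14.096 = 8.316
Arc 2: start y=0.000, vy=8.316 → t=1.663, apex=3.458, x_land=20.110, impact vy=-8.316
  bounce: vy ← 0.59·8.316 = 4.907
Arc 3: start y=0.000, vy=4.907 → t=0.981, apex=1.204, x_land=25.105, impact vy=-4.907
  bounce: vy ← 0.59·4.907 = 2.895
Arc 4: start y=0.000, vy=2.895 → t=0.579, apex=0.419, x_land=28.052, impact vy=-2.895
  bounce: vy ← 0.59·2.895 = 1.708

1 2.288 9.934 11.644
2 1.663 3.458 20.110
3 0.981 1.204 25.105
4 0.579 0.419 28.052
final: 28.052 1.708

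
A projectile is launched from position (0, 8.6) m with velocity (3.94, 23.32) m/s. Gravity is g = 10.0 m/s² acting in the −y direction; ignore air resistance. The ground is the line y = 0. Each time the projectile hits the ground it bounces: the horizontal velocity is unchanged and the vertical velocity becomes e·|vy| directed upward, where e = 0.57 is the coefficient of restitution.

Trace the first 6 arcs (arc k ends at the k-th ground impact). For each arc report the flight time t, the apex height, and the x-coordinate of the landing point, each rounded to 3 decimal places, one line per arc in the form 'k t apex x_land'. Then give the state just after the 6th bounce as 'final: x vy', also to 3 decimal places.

1 5.007 35.791 19.729
2 3.050 11.629 31.747
3 1.739 3.778 38.597
4 0.991 1.228 42.501
5 0.565 0.399 44.726
6 0.322 0.130 45.995
final: 45.995 0.918

Arc 1: start y=8.600, vy=23.320 → t=5.007, apex=35.791, x_land=19.729, impact vy=-26.755
  bounce: vy ← 0.57·26.755 = 15.250
Arc 2: start y=0.000, vy=15.250 → t=3.050, apex=11.629, x_land=31.747, impact vy=-15.250
  bounce: vy ← 0.57·15.250 = 8.693
Arc 3: start y=0.000, vy=8.693 → t=1.739, apex=3.778, x_land=38.597, impact vy=-8.693
  bounce: vy ← 0.57·8.693 = 4.955
Arc 4: start y=0.000, vy=4.955 → t=0.991, apex=1.228, x_land=42.501, impact vy=-4.955
  bounce: vy ← 0.57·4.955 = 2.824
Arc 5: start y=0.000, vy=2.824 → t=0.565, apex=0.399, x_land=44.726, impact vy=-2.824
  bounce: vy ← 0.57·2.824 = 1.610
Arc 6: start y=0.000, vy=1.610 → t=0.322, apex=0.130, x_land=45.995, impact vy=-1.610
  bounce: vy ← 0.57·1.610 = 0.918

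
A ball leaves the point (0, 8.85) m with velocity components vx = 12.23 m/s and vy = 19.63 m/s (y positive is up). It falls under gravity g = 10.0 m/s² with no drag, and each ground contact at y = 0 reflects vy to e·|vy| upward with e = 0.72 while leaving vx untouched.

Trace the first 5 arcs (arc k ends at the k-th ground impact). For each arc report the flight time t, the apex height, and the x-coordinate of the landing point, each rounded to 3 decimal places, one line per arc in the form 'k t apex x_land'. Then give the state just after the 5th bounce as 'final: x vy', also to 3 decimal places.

Arc 1: start y=8.850, vy=19.630 → t=4.334, apex=28.117, x_land=53.009, impact vy=-23.714
  bounce: vy ← 0.72·23.714 = 17.074
Arc 2: start y=0.000, vy=17.074 → t=3.415, apex=14.576, x_land=94.772, impact vy=-17.074
  bounce: vy ← 0.72·17.074 = 12.293
Arc 3: start y=0.000, vy=12.293 → t=2.459, apex=7.556, x_land=124.841, impact vy=-12.293
  bounce: vy ← 0.72·12.293 = 8.851
Arc 4: start y=0.000, vy=8.851 → t=1.770, apex=3.917, x_land=146.491, impact vy=-8.851
  bounce: vy ← 0.72·8.851 = 6.373
Arc 5: start y=0.000, vy=6.373 → t=1.275, apex=2.031, x_land=162.078, impact vy=-6.373
  bounce: vy ← 0.72·6.373 = 4.588

1 4.334 28.117 53.009
2 3.415 14.576 94.772
3 2.459 7.556 124.841
4 1.770 3.917 146.491
5 1.275 2.031 162.078
final: 162.078 4.588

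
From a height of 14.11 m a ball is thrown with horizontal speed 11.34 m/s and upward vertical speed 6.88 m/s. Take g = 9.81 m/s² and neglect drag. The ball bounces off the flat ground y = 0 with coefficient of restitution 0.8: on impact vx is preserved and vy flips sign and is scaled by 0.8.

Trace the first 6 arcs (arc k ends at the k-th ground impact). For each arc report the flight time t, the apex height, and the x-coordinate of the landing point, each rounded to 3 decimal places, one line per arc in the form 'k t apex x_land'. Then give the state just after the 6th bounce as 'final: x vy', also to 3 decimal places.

1 2.537 16.523 28.766
2 2.937 10.574 62.067
3 2.349 6.768 88.707
4 1.879 4.331 110.019
5 1.504 2.772 127.069
6 1.203 1.774 140.709
final: 140.709 4.720

Arc 1: start y=14.110, vy=6.880 → t=2.537, apex=16.523, x_land=28.766, impact vy=-18.005
  bounce: vy ← 0.8·18.005 = 14.404
Arc 2: start y=0.000, vy=14.404 → t=2.937, apex=10.574, x_land=62.067, impact vy=-14.404
  bounce: vy ← 0.8·14.404 = 11.523
Arc 3: start y=0.000, vy=11.523 → t=2.349, apex=6.768, x_land=88.707, impact vy=-11.523
  bounce: vy ← 0.8·11.523 = 9.218
Arc 4: start y=0.000, vy=9.218 → t=1.879, apex=4.331, x_land=110.019, impact vy=-9.218
  bounce: vy ← 0.8·9.218 = 7.375
Arc 5: start y=0.000, vy=7.375 → t=1.504, apex=2.772, x_land=127.069, impact vy=-7.375
  bounce: vy ← 0.8·7.375 = 5.900
Arc 6: start y=0.000, vy=5.900 → t=1.203, apex=1.774, x_land=140.709, impact vy=-5.900
  bounce: vy ← 0.8·5.900 = 4.720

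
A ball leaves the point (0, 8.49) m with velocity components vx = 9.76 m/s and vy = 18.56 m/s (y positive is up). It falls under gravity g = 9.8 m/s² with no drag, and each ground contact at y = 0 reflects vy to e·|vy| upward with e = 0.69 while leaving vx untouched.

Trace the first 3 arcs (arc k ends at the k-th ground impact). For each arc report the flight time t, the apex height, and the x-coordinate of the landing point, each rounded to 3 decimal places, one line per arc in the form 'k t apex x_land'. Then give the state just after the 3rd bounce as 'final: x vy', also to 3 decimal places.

Arc 1: start y=8.490, vy=18.560 → t=4.200, apex=26.065, x_land=40.995, impact vy=-22.603
  bounce: vy ← 0.69·22.603 = 15.596
Arc 2: start y=0.000, vy=15.596 → t=3.183, apex=12.410, x_land=72.059, impact vy=-15.596
  bounce: vy ← 0.69·15.596 = 10.761
Arc 3: start y=0.000, vy=10.761 → t=2.196, apex=5.908, x_land=93.493, impact vy=-10.761
  bounce: vy ← 0.69·10.761 = 7.425

1 4.200 26.065 40.995
2 3.183 12.410 72.059
3 2.196 5.908 93.493
final: 93.493 7.425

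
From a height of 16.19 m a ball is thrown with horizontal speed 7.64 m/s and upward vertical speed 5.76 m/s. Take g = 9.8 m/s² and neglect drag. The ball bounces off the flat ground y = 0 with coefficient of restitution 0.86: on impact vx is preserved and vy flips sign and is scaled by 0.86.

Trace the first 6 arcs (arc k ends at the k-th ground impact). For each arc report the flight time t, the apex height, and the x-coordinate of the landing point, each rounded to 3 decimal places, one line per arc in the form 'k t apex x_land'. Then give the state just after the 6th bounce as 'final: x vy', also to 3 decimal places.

Arc 1: start y=16.190, vy=5.760 → t=2.498, apex=17.883, x_land=19.086, impact vy=-18.722
  bounce: vy ← 0.86·18.722 = 16.101
Arc 2: start y=0.000, vy=16.101 → t=3.286, apex=13.226, x_land=44.190, impact vy=-16.101
  bounce: vy ← 0.86·16.101 = 13.847
Arc 3: start y=0.000, vy=13.847 → t=2.826, apex=9.782, x_land=65.779, impact vy=-13.847
  bounce: vy ← 0.86·13.847 = 11.908
Arc 4: start y=0.000, vy=11.908 → t=2.430, apex=7.235, x_land=84.346, impact vy=-11.908
  bounce: vy ← 0.86·11.908 = 10.241
Arc 5: start y=0.000, vy=10.241 → t=2.090, apex=5.351, x_land=100.313, impact vy=-10.241
  bounce: vy ← 0.86·10.241 = 8.807
Arc 6: start y=0.000, vy=8.807 → t=1.797, apex=3.957, x_land=114.045, impact vy=-8.807
  bounce: vy ← 0.86·8.807 = 7.574

1 2.498 17.883 19.086
2 3.286 13.226 44.190
3 2.826 9.782 65.779
4 2.430 7.235 84.346
5 2.090 5.351 100.313
6 1.797 3.957 114.045
final: 114.045 7.574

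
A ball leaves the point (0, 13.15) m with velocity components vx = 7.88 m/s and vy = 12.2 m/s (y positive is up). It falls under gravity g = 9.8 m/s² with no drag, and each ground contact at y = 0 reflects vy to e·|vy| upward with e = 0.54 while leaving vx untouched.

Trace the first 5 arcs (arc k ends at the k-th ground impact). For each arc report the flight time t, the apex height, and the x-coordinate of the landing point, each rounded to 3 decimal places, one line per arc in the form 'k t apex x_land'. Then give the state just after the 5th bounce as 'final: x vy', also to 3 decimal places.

1 3.302 20.744 26.023
2 2.222 6.049 43.534
3 1.200 1.764 52.989
4 0.648 0.514 58.095
5 0.350 0.150 60.853
final: 60.853 0.926

Arc 1: start y=13.150, vy=12.200 → t=3.302, apex=20.744, x_land=26.023, impact vy=-20.164
  bounce: vy ← 0.54·20.164 = 10.888
Arc 2: start y=0.000, vy=10.888 → t=2.222, apex=6.049, x_land=43.534, impact vy=-10.888
  bounce: vy ← 0.54·10.888 = 5.880
Arc 3: start y=0.000, vy=5.880 → t=1.200, apex=1.764, x_land=52.989, impact vy=-5.880
  bounce: vy ← 0.54·5.880 = 3.175
Arc 4: start y=0.000, vy=3.175 → t=0.648, apex=0.514, x_land=58.095, impact vy=-3.175
  bounce: vy ← 0.54·3.175 = 1.715
Arc 5: start y=0.000, vy=1.715 → t=0.350, apex=0.150, x_land=60.853, impact vy=-1.715
  bounce: vy ← 0.54·1.715 = 0.926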